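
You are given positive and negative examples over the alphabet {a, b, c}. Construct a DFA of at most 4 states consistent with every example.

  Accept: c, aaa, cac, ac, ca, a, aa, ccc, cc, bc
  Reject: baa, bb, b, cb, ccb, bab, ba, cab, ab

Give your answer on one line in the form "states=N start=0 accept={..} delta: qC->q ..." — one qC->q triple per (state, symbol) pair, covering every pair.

Grow the machine one transition at a time. Run the examples from 0; the earliest place one falls off (shortest prefix, ties alphabetical) gets sent to the lowest-numbered state that keeps every Accept/Reject pair distinguishable — a pair clashes when both reach the same state with identical unread suffix — and to a fresh state only if none does.
a: 0a undefined. 0a->0: ok.
b: 0b undefined. 0b->0: no, aaa/baa meet in 0. Open state 1: 0b->1.
c: 0c undefined. 0c->0: ok.
ba: 1a undefined. 1a->0: no, c/baa meet in 0. 1a->1: ok.
bb: 1b undefined. 1b->0: no, c/bb meet in 0. 1b->1: ok.
bc: 1c undefined. 1c->0: ok.
All examples now run through 2 states with every (state, symbol) defined. Accept strings end in {0}, Reject strings end in {1}; accept={0}.

states=2 start=0 accept={0} delta: 0a->0 0b->1 0c->0 1a->1 1b->1 1c->0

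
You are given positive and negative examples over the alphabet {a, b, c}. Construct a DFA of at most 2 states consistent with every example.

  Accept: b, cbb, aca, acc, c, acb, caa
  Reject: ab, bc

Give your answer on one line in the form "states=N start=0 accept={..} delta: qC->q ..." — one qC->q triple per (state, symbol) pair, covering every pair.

Fold the examples into a partial DFA from state 0: repeatedly fix the first undefined (state, symbol) met by the shortest-then-alphabetical prefix, trying targets in increasing order and rejecting any under which an Accept and a Reject string meet in one state with the same remainder; add a state when all current targets are rejected. Accepting states are where Accept strings end.
a: 0a undefined. 0a->0: no, b/ab meet in 0 with "b" left. Open state 1: 0a->1.
b: 0b undefined. 0b->0: no, c/bc meet in 0 with "c" left. 0b->1: ok.
c: 0c undefined. 0c->0: no, cbb/ab meet in 1 with "b" left. 0c->1: ok.
ab: 1b undefined. 1b->0: ok.
ac: 1c undefined. 1c->0: ok.
ca: 1a undefined. 1a->0: ok.
All examples now run through 2 states with every (state, symbol) defined. Accept strings end in {1}, Reject strings end in {0}; accept={1}.

states=2 start=0 accept={1} delta: 0a->1 0b->1 0c->1 1a->0 1b->0 1c->0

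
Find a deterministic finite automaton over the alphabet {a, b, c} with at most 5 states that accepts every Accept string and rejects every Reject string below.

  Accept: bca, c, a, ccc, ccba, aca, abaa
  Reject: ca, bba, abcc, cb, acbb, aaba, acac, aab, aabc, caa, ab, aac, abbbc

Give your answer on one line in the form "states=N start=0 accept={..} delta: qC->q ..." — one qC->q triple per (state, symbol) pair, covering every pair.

State merging on the prefix tree: take the shortest (then alphabetical) example prefix whose next move is undefined and point that move at state 0, else 1, else 2, ...; a target is out if some Accept/Reject pair would then sit in one state with the same input left (inseparable). If every existing state is out, open a new one.
a: 0a undefined. 0a->0: no, c/aac meet in 0 with "c" left. Open state 1: 0a->1.
b: 0b undefined. 0b->0: no, bca/ca meet in 0 with "ca" left. 0b->1: ok.
c: 0c undefined. 0c->0: no, a/ca meet in 1. 0c->1: ok.
aa: 1a undefined. 1a->0: no, c/aab meet in 1. 1a->1: no, c/ca meet in 1. Open state 2: 1a->2.
ab: 1b undefined. 1b->0: no, c/bba meet in 1. 1b->1: no, c/cb meet in 1. 1b->2: ok.
ac: 1c undefined. 1c->0: no, ccba/ca meet in 2. 1c->1: no, bca/ca meet in 2. 1c->2: no, bca/bba meet in 2 with "a" left. Open state 3: 1c->3.
aab: 2b undefined. 2b->0: no, c/aaba meet in 1. 2b->1: no, c/aab meet in 1. 2b->2: ok.
aac: 2c undefined. 2c->0: no, c/abcc meet in 1. 2c->1: no, c/aabc meet in 1. 2c->2: ok.
aba: 2a undefined. 2a->0: ok.
aca: 3a undefined. 3a->0: no, bca/bba meet in 0. 3a->1: ok.
acb: 3b undefined. 3b->0: no, bca/acbb meet in 1. 3b->1: no, ccba/ca meet in 2. 3b->2: no, ccba/bba meet in 0. 3b->3: ok.
ccc: 3c undefined. 3c->0: no, ccc/bba meet in 0. 3c->1: ok.
All examples now run through 4 states with every (state, symbol) defined. Accept strings end in {1}, Reject strings end in {0,2,3}; accept={1}.

states=4 start=0 accept={1} delta: 0a->1 0b->1 0c->1 1a->2 1b->2 1c->3 2a->0 2b->2 2c->2 3a->1 3b->3 3c->1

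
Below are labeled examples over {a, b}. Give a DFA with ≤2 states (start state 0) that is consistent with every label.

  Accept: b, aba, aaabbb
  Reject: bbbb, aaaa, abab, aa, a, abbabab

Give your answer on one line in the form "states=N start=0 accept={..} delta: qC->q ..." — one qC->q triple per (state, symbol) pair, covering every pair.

states=2 start=0 accept={1} delta: 0a->0 0b->1 1a->1 1b->0

State merging on the prefix tree: take the shortest (then alphabetical) example prefix whose next move is undefined and point that move at state 0, else 1, else 2, ...; a target is out if some Accept/Reject pair would then sit in one state with the same input left (inseparable). If every existing state is out, open a new one.
a: 0a undefined. 0a->0: ok.
b: 0b undefined. 0b->0: no, b/bbbb meet in 0. Open state 1: 0b->1.
bb: 1b undefined. 1b->0: ok.
aba: 1a undefined. 1a->0: no, b/abab meet in 1. 1a->1: ok.
All examples now run through 2 states with every (state, symbol) defined. Accept strings end in {1}, Reject strings end in {0}; accept={1}.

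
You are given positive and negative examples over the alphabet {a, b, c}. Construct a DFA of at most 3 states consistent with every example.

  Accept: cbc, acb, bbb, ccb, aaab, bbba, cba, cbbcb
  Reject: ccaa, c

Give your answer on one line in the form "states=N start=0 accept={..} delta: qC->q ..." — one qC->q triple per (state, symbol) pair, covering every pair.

State merging on the prefix tree: take the shortest (then alphabetical) example prefix whose next move is undefined and point that move at state 0, else 1, else 2, ...; a target is out if some Accept/Reject pair would then sit in one state with the same input left (inseparable). If every existing state is out, open a new one.
a: 0a undefined. 0a->0: ok.
b: 0b undefined. 0b->0: ok.
c: 0c undefined. 0c->0: no, cbc/ccaa meet in 0. Open state 1: 0c->1.
cb: 1b undefined. 1b->0: no, cbc/c meet in 1. 1b->1: no, acb/c meet in 1. Open state 2: 1b->2.
cc: 1c undefined. 1c->0: no, bbb/ccaa meet in 0. 1c->1: ok.
cba: 2a undefined. 2a->0: ok.
cbb: 2b undefined. 2b->0: ok.
cbc: 2c undefined. 2c->0: ok.
cca: 1a undefined. 1a->0: no, cbc/ccaa meet in 0. 1a->1: ok.
All examples now run through 3 states with every (state, symbol) defined. Accept strings end in {0,2}, Reject strings end in {1}; accept={0,2}.

states=3 start=0 accept={0,2} delta: 0a->0 0b->0 0c->1 1a->1 1b->2 1c->1 2a->0 2b->0 2c->0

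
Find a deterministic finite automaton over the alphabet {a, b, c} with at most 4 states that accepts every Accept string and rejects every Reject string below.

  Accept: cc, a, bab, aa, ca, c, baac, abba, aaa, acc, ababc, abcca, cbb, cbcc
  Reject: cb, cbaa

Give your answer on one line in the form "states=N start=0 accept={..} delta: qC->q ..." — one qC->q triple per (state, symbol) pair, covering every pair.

State merging on the prefix tree: take the shortest (then alphabetical) example prefix whose next move is undefined and point that move at state 0, else 1, else 2, ...; a target is out if some Accept/Reject pair would then sit in one state with the same input left (inseparable). If every existing state is out, open a new one.
a: 0a undefined. 0a->0: ok.
b: 0b undefined. 0b->0: ok.
c: 0c undefined. 0c->0: no, cc/cb meet in 0. Open state 1: 0c->1.
ca: 1a undefined. 1a->0: ok.
cb: 1b undefined. 1b->0: no, a/cb meet in 0. 1b->1: no, a/cbaa meet in 0. Open state 2: 1b->2.
cc: 1c undefined. 1c->0: ok.
cba: 2a undefined. 2a->0: no, cc/cbaa meet in 0. 2a->1: no, cc/cbaa meet in 0. 2a->2: ok.
cbb: 2b undefined. 2b->0: ok.
cbc: 2c undefined. 2c->0: ok.
All examples now run through 3 states with every (state, symbol) defined. Accept strings end in {0,1}, Reject strings end in {2}; accept={0,1}.

states=3 start=0 accept={0,1} delta: 0a->0 0b->0 0c->1 1a->0 1b->2 1c->0 2a->2 2b->0 2c->0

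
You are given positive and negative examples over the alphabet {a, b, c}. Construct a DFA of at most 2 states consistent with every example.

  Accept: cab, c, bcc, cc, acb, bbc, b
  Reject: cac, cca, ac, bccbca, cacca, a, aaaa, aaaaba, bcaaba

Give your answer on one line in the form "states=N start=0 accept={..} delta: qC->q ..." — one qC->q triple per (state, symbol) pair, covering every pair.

states=2 start=0 accept={0} delta: 0a->1 0b->0 0c->0 1a->1 1b->0 1c->1

Grow the machine one transition at a time. Run the examples from 0; the earliest place one falls off (shortest prefix, ties alphabetical) gets sent to the lowest-numbered state that keeps every Accept/Reject pair distinguishable — a pair clashes when both reach the same state with identical unread suffix — and to a fresh state only if none does.
a: 0a undefined. 0a->0: no, c/ac meet in 0 with "c" left. Open state 1: 0a->1.
b: 0b undefined. 0b->0: ok.
c: 0c undefined. 0c->0: ok.
aa: 1a undefined. 1a->0: no, c/aaaa meet in 0. 1a->1: ok.
ac: 1c undefined. 1c->0: no, c/cac meet in 0. 1c->1: ok.
acb: 1b undefined. 1b->0: ok.
All examples now run through 2 states with every (state, symbol) defined. Accept strings end in {0}, Reject strings end in {1}; accept={0}.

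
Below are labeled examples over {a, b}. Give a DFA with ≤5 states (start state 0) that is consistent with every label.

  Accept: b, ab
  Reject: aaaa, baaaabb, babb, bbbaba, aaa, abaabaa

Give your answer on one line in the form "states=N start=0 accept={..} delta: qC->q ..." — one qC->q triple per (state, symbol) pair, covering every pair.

states=2 start=0 accept={1} delta: 0a->0 0b->1 1a->0 1b->0

Fold the examples into a partial DFA from state 0: repeatedly fix the first undefined (state, symbol) met by the shortest-then-alphabetical prefix, trying targets in increasing order and rejecting any under which an Accept and a Reject string meet in one state with the same remainder; add a state when all current targets are rejected. Accepting states are where Accept strings end.
a: 0a undefined. 0a->0: ok.
b: 0b undefined. 0b->0: no, b/aaaa meet in 0. Open state 1: 0b->1.
ba: 1a undefined. 1a->0: ok.
bb: 1b undefined. 1b->0: ok.
All examples now run through 2 states with every (state, symbol) defined. Accept strings end in {1}, Reject strings end in {0}; accept={1}.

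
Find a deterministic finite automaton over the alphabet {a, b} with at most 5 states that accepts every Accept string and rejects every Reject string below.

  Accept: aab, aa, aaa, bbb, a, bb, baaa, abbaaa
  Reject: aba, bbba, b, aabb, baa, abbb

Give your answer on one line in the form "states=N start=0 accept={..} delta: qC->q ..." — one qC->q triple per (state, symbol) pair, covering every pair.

states=4 start=0 accept={1,3} delta: 0a->1 0b->2 1a->1 1b->3 2a->3 2b->1 3a->0 3b->0

Fold the examples into a partial DFA from state 0: repeatedly fix the first undefined (state, symbol) met by the shortest-then-alphabetical prefix, trying targets in increasing order and rejecting any under which an Accept and a Reject string meet in one state with the same remainder; add a state when all current targets are rejected. Accepting states are where Accept strings end.
a: 0a undefined. 0a->0: no, aab/b meet in 0 with "b" left. Open state 1: 0a->1.
b: 0b undefined. 0b->0: no, aa/baa meet in 1 with "a" left. 0b->1: no, aaa/baa meet in 1 with "aa" left. Open state 2: 0b->2.
aa: 1a undefined. 1a->0: no, aab/b meet in 2. 1a->1: ok.
ab: 1b undefined. 1b->0: no, aa/aba meet in 1. 1b->1: no, aab/aba meet in 1. 1b->2: no, aab/b meet in 2. Open state 3: 1b->3.
ba: 2a undefined. 2a->0: no, aa/baa meet in 1. 2a->1: no, aa/baa meet in 1. 2a->2: no, baaa/b meet in 2. 2a->3: ok.
bb: 2b undefined. 2b->0: no, aab/bbba meet in 3. 2b->1: ok.
aba: 3a undefined. 3a->0: ok.
abb: 3b undefined. 3b->0: ok.
All examples now run through 4 states with every (state, symbol) defined. Accept strings end in {1,3}, Reject strings end in {0,2}; accept={1,3}.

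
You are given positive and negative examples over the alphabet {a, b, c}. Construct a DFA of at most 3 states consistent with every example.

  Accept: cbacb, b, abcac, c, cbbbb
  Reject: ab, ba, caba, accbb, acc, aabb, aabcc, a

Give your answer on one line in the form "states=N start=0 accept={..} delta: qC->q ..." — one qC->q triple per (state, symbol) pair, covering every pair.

states=3 start=0 accept={0} delta: 0a->1 0b->0 0c->0 1a->1 1b->1 1c->2 2a->0 2b->0 2c->1

Fold the examples into a partial DFA from state 0: repeatedly fix the first undefined (state, symbol) met by the shortest-then-alphabetical prefix, trying targets in increasing order and rejecting any under which an Accept and a Reject string meet in one state with the same remainder; add a state when all current targets are rejected. Accepting states are where Accept strings end.
a: 0a undefined. 0a->0: no, b/ab meet in 0 with "b" left. Open state 1: 0a->1.
b: 0b undefined. 0b->0: ok.
c: 0c undefined. 0c->0: ok.
aa: 1a undefined. 1a->0: no, b/aabb meet in 0. 1a->1: ok.
ab: 1b undefined. 1b->0: no, b/ab meet in 0. 1b->1: ok.
ac: 1c undefined. 1c->0: no, cbacb/accbb meet in 0. 1c->1: no, cbacb/ab meet in 1. Open state 2: 1c->2.
acc: 2c undefined. 2c->0: no, b/accbb meet in 0. 2c->1: ok.
abca: 2a undefined. 2a->0: ok.
cbacb: 2b undefined. 2b->0: ok.
All examples now run through 3 states with every (state, symbol) defined. Accept strings end in {0}, Reject strings end in {1}; accept={0}.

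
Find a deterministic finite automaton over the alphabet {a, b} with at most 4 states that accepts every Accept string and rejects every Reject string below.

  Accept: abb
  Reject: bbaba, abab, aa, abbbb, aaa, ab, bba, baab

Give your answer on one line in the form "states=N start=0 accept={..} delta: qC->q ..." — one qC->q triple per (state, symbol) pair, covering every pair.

State merging on the prefix tree: take the shortest (then alphabetical) example prefix whose next move is undefined and point that move at state 0, else 1, else 2, ...; a target is out if some Accept/Reject pair would then sit in one state with the same input left (inseparable). If every existing state is out, open a new one.
a: 0a undefined. 0a->0: ok.
b: 0b undefined. 0b->0: no, abb/bbaba meet in 0. Open state 1: 0b->1.
ba: 1a undefined. 1a->0: ok.
bb: 1b undefined. 1b->0: no, abb/bbaba meet in 0. 1b->1: no, abb/abab meet in 1. Open state 2: 1b->2.
bba: 2a undefined. 2a->0: ok.
abbb: 2b undefined. 2b->0: ok.
All examples now run through 3 states with every (state, symbol) defined. Accept strings end in {2}, Reject strings end in {0,1}; accept={2}.

states=3 start=0 accept={2} delta: 0a->0 0b->1 1a->0 1b->2 2a->0 2b->0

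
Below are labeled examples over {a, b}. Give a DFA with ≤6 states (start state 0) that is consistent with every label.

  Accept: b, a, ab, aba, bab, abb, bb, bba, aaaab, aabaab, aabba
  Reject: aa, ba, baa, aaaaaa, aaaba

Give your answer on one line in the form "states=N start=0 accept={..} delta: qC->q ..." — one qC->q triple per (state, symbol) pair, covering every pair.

states=3 start=0 accept={0,1} delta: 0a->1 0b->1 1a->2 1b->0 2a->2 2b->1

State merging on the prefix tree: take the shortest (then alphabetical) example prefix whose next move is undefined and point that move at state 0, else 1, else 2, ...; a target is out if some Accept/Reject pair would then sit in one state with the same input left (inseparable). If every existing state is out, open a new one.
a: 0a undefined. 0a->0: no, a/aa meet in 0. Open state 1: 0a->1.
b: 0b undefined. 0b->0: no, a/ba meet in 1. 0b->1: ok.
aa: 1a undefined. 1a->0: no, b/baa meet in 1. 1a->1: no, b/aa meet in 1. Open state 2: 1a->2.
ab: 1b undefined. 1b->0: ok.
aaa: 2a undefined. 2a->0: no, ab/baa meet in 0. 2a->1: no, b/baa meet in 1. 2a->2: ok.
aab: 2b undefined. 2b->0: no, b/aaaba meet in 1. 2b->1: ok.
All examples now run through 3 states with every (state, symbol) defined. Accept strings end in {0,1}, Reject strings end in {2}; accept={0,1}.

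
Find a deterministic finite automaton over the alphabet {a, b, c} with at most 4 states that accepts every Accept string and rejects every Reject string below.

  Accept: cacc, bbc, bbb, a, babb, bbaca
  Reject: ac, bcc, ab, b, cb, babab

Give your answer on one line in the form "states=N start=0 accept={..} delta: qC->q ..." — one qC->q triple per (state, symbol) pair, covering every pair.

Grow the machine one transition at a time. Run the examples from 0; the earliest place one falls off (shortest prefix, ties alphabetical) gets sent to the lowest-numbered state that keeps every Accept/Reject pair distinguishable — a pair clashes when both reach the same state with identical unread suffix — and to a fresh state only if none does.
a: 0a undefined. 0a->0: ok.
b: 0b undefined. 0b->0: no, bbc/ac meet in 0 with "c" left. Open state 1: 0b->1.
c: 0c undefined. 0c->0: no, cacc/ac meet in 0. 0c->1: ok.
ba: 1a undefined. 1a->0: no, babb/cb meet in 1 with "b" left. 1a->1: no, cacc/bcc meet in 1 with "cc" left. Open state 2: 1a->2.
bb: 1b undefined. 1b->0: no, bbc/ac meet in 1. 1b->1: no, bbb/ac meet in 1. 1b->2: ok.
bc: 1c undefined. 1c->0: ok.
bab: 2b undefined. 2b->0: no, babb/ac meet in 1. 2b->1: no, bbb/ac meet in 1. 2b->2: no, bbb/cb meet in 2. Open state 3: 2b->3.
bba: 2a undefined. 2a->0: no, bbaca/cb meet in 2. 2a->1: ok.
bbc: 2c undefined. 2c->0: no, cacc/ac meet in 1. 2c->1: no, bbc/ac meet in 1. 2c->2: no, cacc/cb meet in 2. 2c->3: ok.
baba: 3a undefined. 3a->0: ok.
babb: 3b undefined. 3b->0: ok.
cacc: 3c undefined. 3c->0: ok.
All examples now run through 4 states with every (state, symbol) defined. Accept strings end in {0,3}, Reject strings end in {1,2}; accept={0,3}.

states=4 start=0 accept={0,3} delta: 0a->0 0b->1 0c->1 1a->2 1b->2 1c->0 2a->1 2b->3 2c->3 3a->0 3b->0 3c->0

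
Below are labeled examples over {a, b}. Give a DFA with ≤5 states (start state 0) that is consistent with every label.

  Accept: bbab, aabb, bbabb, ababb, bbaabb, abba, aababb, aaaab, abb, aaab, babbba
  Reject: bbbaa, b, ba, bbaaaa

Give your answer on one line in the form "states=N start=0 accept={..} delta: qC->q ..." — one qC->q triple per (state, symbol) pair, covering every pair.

states=4 start=0 accept={2,3} delta: 0a->1 0b->0 1a->1 1b->2 2a->1 2b->3 3a->2 3b->3

Fold the examples into a partial DFA from state 0: repeatedly fix the first undefined (state, symbol) met by the shortest-then-alphabetical prefix, trying targets in increasing order and rejecting any under which an Accept and a Reject string meet in one state with the same remainder; add a state when all current targets are rejected. Accepting states are where Accept strings end.
a: 0a undefined. 0a->0: no, aaaab/b meet in 0 with "b" left. Open state 1: 0a->1.
b: 0b undefined. 0b->0: ok.
aa: 1a undefined. 1a->0: no, aabb/bbbaa meet in 0. 1a->1: ok.
ab: 1b undefined. 1b->0: no, bbab/b meet in 0. 1b->1: no, bbab/bbbaa meet in 1. Open state 2: 1b->2.
aba: 2a undefined. 2a->0: no, ababb/b meet in 0. 2a->1: ok.
abb: 2b undefined. 2b->0: no, aabb/b meet in 0. 2b->1: no, aabb/bbbaa meet in 1. 2b->2: no, abba/bbbaa meet in 1. Open state 3: 2b->3.
abba: 3a undefined. 3a->0: no, abba/b meet in 0. 3a->1: no, abba/bbbaa meet in 1. 3a->2: ok.
babbb: 3b undefined. 3b->0: no, babbba/bbbaa meet in 1. 3b->1: no, babbba/bbbaa meet in 1. 3b->2: no, babbba/bbbaa meet in 1. 3b->3: ok.
All examples now run through 4 states with every (state, symbol) defined. Accept strings end in {2,3}, Reject strings end in {0,1}; accept={2,3}.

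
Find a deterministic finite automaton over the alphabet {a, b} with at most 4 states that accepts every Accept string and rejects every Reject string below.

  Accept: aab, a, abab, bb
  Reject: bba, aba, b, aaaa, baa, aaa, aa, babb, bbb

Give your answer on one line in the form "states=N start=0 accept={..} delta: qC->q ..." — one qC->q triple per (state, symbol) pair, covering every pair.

states=4 start=0 accept={1,3} delta: 0a->1 0b->2 1a->2 1b->1 2a->2 2b->3 3a->0 3b->0

Grow the machine one transition at a time. Run the examples from 0; the earliest place one falls off (shortest prefix, ties alphabetical) gets sent to the lowest-numbered state that keeps every Accept/Reject pair distinguishable — a pair clashes when both reach the same state with identical unread suffix — and to a fresh state only if none does.
a: 0a undefined. 0a->0: no, aab/b meet in 0 with "b" left. Open state 1: 0a->1.
b: 0b undefined. 0b->0: no, a/bba meet in 1. 0b->1: no, a/b meet in 1. Open state 2: 0b->2.
aa: 1a undefined. 1a->0: no, aab/b meet in 2. 1a->1: no, a/aaaa meet in 1. 1a->2: ok.
ab: 1b undefined. 1b->0: no, a/aba meet in 1. 1b->1: ok.
ba: 2a undefined. 2a->0: no, aab/babb meet in 2 with "b" left. 2a->1: no, a/aaa meet in 1. 2a->2: ok.
bb: 2b undefined. 2b->0: no, a/bba meet in 1. 2b->1: no, aab/babb meet in 1. 2b->2: no, aab/bba meet in 2. Open state 3: 2b->3.
bba: 3a undefined. 3a->0: ok.
bbb: 3b undefined. 3b->0: ok.
All examples now run through 4 states with every (state, symbol) defined. Accept strings end in {1,3}, Reject strings end in {0,2}; accept={1,3}.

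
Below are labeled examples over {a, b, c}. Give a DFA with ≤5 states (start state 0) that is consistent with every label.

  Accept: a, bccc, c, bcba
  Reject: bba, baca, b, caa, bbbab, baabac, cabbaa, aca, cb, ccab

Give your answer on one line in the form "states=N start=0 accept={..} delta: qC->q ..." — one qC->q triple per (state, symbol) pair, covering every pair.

Grow the machine one transition at a time. Run the examples from 0; the earliest place one falls off (shortest prefix, ties alphabetical) gets sent to the lowest-numbered state that keeps every Accept/Reject pair distinguishable — a pair clashes when both reach the same state with identical unread suffix — and to a fresh state only if none does.
a: 0a undefined. 0a->0: ok.
b: 0b undefined. 0b->0: no, a/bba meet in 0. Open state 1: 0b->1.
c: 0c undefined. 0c->0: no, a/caa meet in 0. 0c->1: no, c/b meet in 1. Open state 2: 0c->2.
ba: 1a undefined. 1a->0: no, c/baabac meet in 2. 1a->1: ok.
bb: 1b undefined. 1b->0: no, a/bba meet in 0. 1b->1: ok.
bc: 1c undefined. 1c->0: no, a/baca meet in 0. 1c->1: no, bccc/bba meet in 1. 1c->2: no, c/baabac meet in 2. Open state 3: 1c->3.
ca: 2a undefined. 2a->0: no, a/caa meet in 0. 2a->1: ok.
cb: 2b undefined. 2b->0: no, a/cb meet in 0. 2b->1: ok.
cc: 2c undefined. 2c->0: ok.
bcb: 3b undefined. 3b->0: ok.
bcc: 3c undefined. 3c->0: ok.
baca: 3a undefined. 3a->0: no, a/baca meet in 0. 3a->1: ok.
All examples now run through 4 states with every (state, symbol) defined. Accept strings end in {0,2}, Reject strings end in {1,3}; accept={0,2}.

states=4 start=0 accept={0,2} delta: 0a->0 0b->1 0c->2 1a->1 1b->1 1c->3 2a->1 2b->1 2c->0 3a->1 3b->0 3c->0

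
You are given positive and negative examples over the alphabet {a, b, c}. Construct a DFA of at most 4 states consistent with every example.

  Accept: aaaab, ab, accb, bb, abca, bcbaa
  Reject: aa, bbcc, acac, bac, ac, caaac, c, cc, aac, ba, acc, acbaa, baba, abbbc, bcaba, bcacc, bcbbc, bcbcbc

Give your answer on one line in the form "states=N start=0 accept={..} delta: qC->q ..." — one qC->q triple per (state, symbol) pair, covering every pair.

states=4 start=0 accept={1} delta: 0a->0 0b->1 0c->0 1a->0 1b->1 1c->2 2a->1 2b->3 2c->0 3a->2 3b->0 3c->0

State merging on the prefix tree: take the shortest (then alphabetical) example prefix whose next move is undefined and point that move at state 0, else 1, else 2, ...; a target is out if some Accept/Reject pair would then sit in one state with the same input left (inseparable). If every existing state is out, open a new one.
a: 0a undefined. 0a->0: ok.
b: 0b undefined. 0b->0: no, aaaab/aa meet in 0. Open state 1: 0b->1.
c: 0c undefined. 0c->0: ok.
ba: 1a undefined. 1a->0: ok.
bb: 1b undefined. 1b->0: no, bb/aa meet in 0. 1b->1: ok.
bc: 1c undefined. 1c->0: no, abca/aa meet in 0. 1c->1: no, aaaab/bbcc meet in 1. Open state 2: 1c->2.
bca: 2a undefined. 2a->0: no, abca/aa meet in 0. 2a->1: ok.
bcb: 2b undefined. 2b->0: no, bcbaa/aa meet in 0. 2b->1: no, bcbaa/aa meet in 0. 2b->2: no, bcbaa/aa meet in 0. Open state 3: 2b->3.
bbcc: 2c undefined. 2c->0: ok.
bcba: 3a undefined. 3a->0: no, bcbaa/aa meet in 0. 3a->1: no, bcbaa/aa meet in 0. 3a->2: ok.
bcbb: 3b undefined. 3b->0: ok.
bcbc: 3c undefined. 3c->0: ok.
All examples now run through 4 states with every (state, symbol) defined. Accept strings end in {1}, Reject strings end in {0,2}; accept={1}.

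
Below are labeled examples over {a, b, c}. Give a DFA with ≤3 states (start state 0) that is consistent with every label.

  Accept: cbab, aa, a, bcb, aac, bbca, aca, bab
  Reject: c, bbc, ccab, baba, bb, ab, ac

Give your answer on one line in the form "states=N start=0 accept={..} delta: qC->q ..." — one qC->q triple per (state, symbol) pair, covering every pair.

Fold the examples into a partial DFA from state 0: repeatedly fix the first undefined (state, symbol) met by the shortest-then-alphabetical prefix, trying targets in increasing order and rejecting any under which an Accept and a Reject string meet in one state with the same remainder; add a state when all current targets are rejected. Accepting states are where Accept strings end.
a: 0a undefined. 0a->0: no, aac/c meet in 0 with "c" left. Open state 1: 0a->1.
b: 0b undefined. 0b->0: no, bab/ab meet in 1 with "b" left. 0b->1: ok.
c: 0c undefined. 0c->0: ok.
aa: 1a undefined. 1a->0: no, aa/c meet in 0. 1a->1: no, cbab/ccab meet in 1 with "b" left. Open state 2: 1a->2.
ab: 1b undefined. 1b->0: ok.
ac: 1c undefined. 1c->0: ok.
aac: 2c undefined. 2c->0: no, aac/c meet in 0. 2c->1: ok.
bab: 2b undefined. 2b->0: no, cbab/c meet in 0. 2b->1: no, aa/baba meet in 2. 2b->2: ok.
baba: 2a undefined. 2a->0: ok.
All examples now run through 3 states with every (state, symbol) defined. Accept strings end in {1,2}, Reject strings end in {0}; accept={1,2}.

states=3 start=0 accept={1,2} delta: 0a->1 0b->1 0c->0 1a->2 1b->0 1c->0 2a->0 2b->2 2c->1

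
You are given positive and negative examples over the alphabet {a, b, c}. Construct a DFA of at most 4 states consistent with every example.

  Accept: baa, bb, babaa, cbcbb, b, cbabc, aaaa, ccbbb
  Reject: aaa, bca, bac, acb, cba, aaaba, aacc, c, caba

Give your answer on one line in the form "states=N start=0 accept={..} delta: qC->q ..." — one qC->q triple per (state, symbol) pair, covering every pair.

Fold the examples into a partial DFA from state 0: repeatedly fix the first undefined (state, symbol) met by the shortest-then-alphabetical prefix, trying targets in increasing order and rejecting any under which an Accept and a Reject string meet in one state with the same remainder; add a state when all current targets are rejected. Accepting states are where Accept strings end.
a: 0a undefined. 0a->0: no, aaaa/aaa meet in 0. Open state 1: 0a->1.
b: 0b undefined. 0b->0: ok.
c: 0c undefined. 0c->0: no, bb/c meet in 0. 0c->1: no, baa/bca meet in 1 with "a" left. Open state 2: 0c->2.
aa: 1a undefined. 1a->0: ok.
ac: 1c undefined. 1c->0: no, baa/bac meet in 0. 1c->1: ok.
ca: 2a undefined. 2a->0: no, baa/bca meet in 0. 2a->1: ok.
cb: 2b undefined. 2b->0: ok.
cc: 2c undefined. 2c->0: no, baa/aacc meet in 0. 2c->1: ok.
acb: 1b undefined. 1b->0: no, baa/acb meet in 0. 1b->1: no, baa/aaaba meet in 0. 1b->2: no, cbabc/aaa meet in 1. Open state 3: 1b->3.
baba: 3a undefined. 3a->0: no, baa/aaaba meet in 0. 3a->1: ok.
ccbb: 3b undefined. 3b->0: ok.
cbabc: 3c undefined. 3c->0: ok.
All examples now run through 4 states with every (state, symbol) defined. Accept strings end in {0}, Reject strings end in {1,2,3}; accept={0}.

states=4 start=0 accept={0} delta: 0a->1 0b->0 0c->2 1a->0 1b->3 1c->1 2a->1 2b->0 2c->1 3a->1 3b->0 3c->0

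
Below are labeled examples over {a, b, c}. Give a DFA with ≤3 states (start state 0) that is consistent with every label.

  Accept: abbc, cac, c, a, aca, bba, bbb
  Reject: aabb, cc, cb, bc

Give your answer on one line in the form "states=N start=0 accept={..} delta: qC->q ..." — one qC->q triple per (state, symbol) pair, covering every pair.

states=3 start=0 accept={0,1} delta: 0a->0 0b->1 0c->1 1a->0 1b->2 1c->2 2a->0 2b->0 2c->0

State merging on the prefix tree: take the shortest (then alphabetical) example prefix whose next move is undefined and point that move at state 0, else 1, else 2, ...; a target is out if some Accept/Reject pair would then sit in one state with the same input left (inseparable). If every existing state is out, open a new one.
a: 0a undefined. 0a->0: ok.
b: 0b undefined. 0b->0: no, abbc/bc meet in 0 with "c" left. Open state 1: 0b->1.
c: 0c undefined. 0c->0: no, cac/cc meet in 0. 0c->1: ok.
bb: 1b undefined. 1b->0: no, a/aabb meet in 0. 1b->1: no, abbc/cc meet in 1 with "c" left. Open state 2: 1b->2.
bc: 1c undefined. 1c->0: no, a/cc meet in 0. 1c->1: no, c/cc meet in 1. 1c->2: ok.
ca: 1a undefined. 1a->0: ok.
bba: 2a undefined. 2a->0: ok.
bbb: 2b undefined. 2b->0: ok.
abbc: 2c undefined. 2c->0: ok.
All examples now run through 3 states with every (state, symbol) defined. Accept strings end in {0,1}, Reject strings end in {2}; accept={0,1}.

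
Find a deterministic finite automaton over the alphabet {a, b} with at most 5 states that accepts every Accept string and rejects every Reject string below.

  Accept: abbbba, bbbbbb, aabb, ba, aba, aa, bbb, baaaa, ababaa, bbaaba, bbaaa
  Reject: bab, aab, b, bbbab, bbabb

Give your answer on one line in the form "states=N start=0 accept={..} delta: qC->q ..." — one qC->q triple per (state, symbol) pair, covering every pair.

states=3 start=0 accept={0,2} delta: 0a->0 0b->1 1a->0 1b->2 2a->2 2b->0

State merging on the prefix tree: take the shortest (then alphabetical) example prefix whose next move is undefined and point that move at state 0, else 1, else 2, ...; a target is out if some Accept/Reject pair would then sit in one state with the same input left (inseparable). If every existing state is out, open a new one.
a: 0a undefined. 0a->0: ok.
b: 0b undefined. 0b->0: no, abbbba/bab meet in 0. Open state 1: 0b->1.
ba: 1a undefined. 1a->0: ok.
bb: 1b undefined. 1b->0: no, abbbba/bbabb meet in 0. 1b->1: no, bbbbbb/bab meet in 1. Open state 2: 1b->2.
bba: 2a undefined. 2a->0: no, aabb/bbabb meet in 2. 2a->1: no, bbb/bbabb meet in 2 with "b" left. 2a->2: ok.
bbb: 2b undefined. 2b->0: ok.
All examples now run through 3 states with every (state, symbol) defined. Accept strings end in {0,2}, Reject strings end in {1}; accept={0,2}.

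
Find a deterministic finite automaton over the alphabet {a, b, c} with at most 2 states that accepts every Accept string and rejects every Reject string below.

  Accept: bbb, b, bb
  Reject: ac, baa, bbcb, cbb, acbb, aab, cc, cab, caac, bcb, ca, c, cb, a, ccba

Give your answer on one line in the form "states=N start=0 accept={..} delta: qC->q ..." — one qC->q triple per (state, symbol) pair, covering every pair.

State merging on the prefix tree: take the shortest (then alphabetical) example prefix whose next move is undefined and point that move at state 0, else 1, else 2, ...; a target is out if some Accept/Reject pair would then sit in one state with the same input left (inseparable). If every existing state is out, open a new one.
a: 0a undefined. 0a->0: no, b/aab meet in 0 with "b" left. Open state 1: 0a->1.
b: 0b undefined. 0b->0: ok.
c: 0c undefined. 0c->0: no, bbb/bbcb meet in 0. 0c->1: ok.
aa: 1a undefined. 1a->0: no, bbb/baa meet in 0. 1a->1: ok.
ac: 1c undefined. 1c->0: no, bbb/ac meet in 0. 1c->1: ok.
cb: 1b undefined. 1b->0: no, bbb/bbcb meet in 0. 1b->1: ok.
All examples now run through 2 states with every (state, symbol) defined. Accept strings end in {0}, Reject strings end in {1}; accept={0}.

states=2 start=0 accept={0} delta: 0a->1 0b->0 0c->1 1a->1 1b->1 1c->1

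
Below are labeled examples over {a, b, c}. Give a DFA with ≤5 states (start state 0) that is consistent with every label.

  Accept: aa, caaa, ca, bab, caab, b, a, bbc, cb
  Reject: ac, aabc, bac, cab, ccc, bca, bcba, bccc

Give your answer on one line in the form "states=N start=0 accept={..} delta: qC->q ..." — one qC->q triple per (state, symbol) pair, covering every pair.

states=4 start=0 accept={0,1} delta: 0a->0 0b->1 0c->2 1a->0 1b->2 1c->3 2a->1 2b->0 2c->0 3a->2 3b->3 3c->0

State merging on the prefix tree: take the shortest (then alphabetical) example prefix whose next move is undefined and point that move at state 0, else 1, else 2, ...; a target is out if some Accept/Reject pair would then sit in one state with the same input left (inseparable). If every existing state is out, open a new one.
a: 0a undefined. 0a->0: ok.
b: 0b undefined. 0b->0: no, ca/bca meet in 0 with "ca" left. Open state 1: 0b->1.
c: 0c undefined. 0c->0: no, aa/ac meet in 0. 0c->1: no, bab/cab meet in 1 with "ab" left. Open state 2: 0c->2.
ba: 1a undefined. 1a->0: ok.
bb: 1b undefined. 1b->0: no, bbc/ac meet in 2. 1b->1: no, bbc/aabc meet in 1 with "c" left. 1b->2: ok.
bc: 1c undefined. 1c->0: no, aa/aabc meet in 0. 1c->1: no, aa/bca meet in 0. 1c->2: no, ca/bca meet in 2 with "a" left. Open state 3: 1c->3.
ca: 2a undefined. 2a->0: no, bab/cab meet in 1. 2a->1: ok.
cb: 2b undefined. 2b->0: ok.
cc: 2c undefined. 2c->0: ok.
bca: 3a undefined. 3a->0: no, aa/bca meet in 0. 3a->1: no, ca/bca meet in 1. 3a->2: ok.
bcb: 3b undefined. 3b->0: no, aa/bcba meet in 0. 3b->1: no, aa/bcba meet in 0. 3b->2: no, ca/bcba meet in 1. 3b->3: ok.
bcc: 3c undefined. 3c->0: ok.
All examples now run through 4 states with every (state, symbol) defined. Accept strings end in {0,1}, Reject strings end in {2,3}; accept={0,1}.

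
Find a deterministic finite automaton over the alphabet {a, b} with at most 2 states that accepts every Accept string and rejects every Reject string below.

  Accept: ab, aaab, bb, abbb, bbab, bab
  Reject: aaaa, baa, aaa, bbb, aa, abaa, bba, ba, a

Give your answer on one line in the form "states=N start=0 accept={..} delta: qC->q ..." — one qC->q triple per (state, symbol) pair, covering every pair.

Grow the machine one transition at a time. Run the examples from 0; the earliest place one falls off (shortest prefix, ties alphabetical) gets sent to the lowest-numbered state that keeps every Accept/Reject pair distinguishable — a pair clashes when both reach the same state with identical unread suffix — and to a fresh state only if none does.
a: 0a undefined. 0a->0: no, abbb/bbb meet in 0 with "bbb" left. Open state 1: 0a->1.
b: 0b undefined. 0b->0: no, bb/bbb meet in 0. 0b->1: ok.
aa: 1a undefined. 1a->0: no, bab/baa meet in 1. 1a->1: ok.
ab: 1b undefined. 1b->0: ok.
All examples now run through 2 states with every (state, symbol) defined. Accept strings end in {0}, Reject strings end in {1}; accept={0}.

states=2 start=0 accept={0} delta: 0a->1 0b->1 1a->1 1b->0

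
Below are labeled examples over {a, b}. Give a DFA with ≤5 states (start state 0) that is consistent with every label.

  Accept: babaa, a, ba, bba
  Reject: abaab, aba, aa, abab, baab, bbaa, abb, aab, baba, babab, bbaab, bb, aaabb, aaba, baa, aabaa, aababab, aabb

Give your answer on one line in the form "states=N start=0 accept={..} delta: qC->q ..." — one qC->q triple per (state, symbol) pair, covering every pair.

Grow the machine one transition at a time. Run the examples from 0; the earliest place one falls off (shortest prefix, ties alphabetical) gets sent to the lowest-numbered state that keeps every Accept/Reject pair distinguishable — a pair clashes when both reach the same state with identical unread suffix — and to a fresh state only if none does.
a: 0a undefined. 0a->0: no, a/aa meet in 0. Open state 1: 0a->1.
b: 0b undefined. 0b->0: ok.
aa: 1a undefined. 1a->0: no, a/aaba meet in 1. 1a->1: no, babaa/aabaa meet in 1 with "baa" left. Open state 2: 1a->2.
ab: 1b undefined. 1b->0: no, babaa/aa meet in 2. 1b->1: no, a/abb meet in 1. 1b->2: ok.
aaa: 2a undefined. 2a->0: ok.
aab: 2b undefined. 2b->0: no, babaa/aaba meet in 1. 2b->1: no, babaa/baab meet in 1. 2b->2: no, babaa/aabaa meet in 1. Open state 3: 2b->3.
aaba: 3a undefined. 3a->0: no, babaa/aabaa meet in 1. 3a->1: no, babaa/aaba meet in 1. 3a->2: ok.
aabb: 3b undefined. 3b->0: ok.
All examples now run through 4 states with every (state, symbol) defined. Accept strings end in {1}, Reject strings end in {0,2,3}; accept={1}.

states=4 start=0 accept={1} delta: 0a->1 0b->0 1a->2 1b->2 2a->0 2b->3 3a->2 3b->0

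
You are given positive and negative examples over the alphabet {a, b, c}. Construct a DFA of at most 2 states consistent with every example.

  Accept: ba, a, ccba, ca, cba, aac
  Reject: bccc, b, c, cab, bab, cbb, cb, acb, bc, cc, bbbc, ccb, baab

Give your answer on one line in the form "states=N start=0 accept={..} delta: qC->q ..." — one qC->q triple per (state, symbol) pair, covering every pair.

states=2 start=0 accept={1} delta: 0a->1 0b->0 0c->0 1a->1 1b->0 1c->1

Fold the examples into a partial DFA from state 0: repeatedly fix the first undefined (state, symbol) met by the shortest-then-alphabetical prefix, trying targets in increasing order and rejecting any under which an Accept and a Reject string meet in one state with the same remainder; add a state when all current targets are rejected. Accepting states are where Accept strings end.
a: 0a undefined. 0a->0: no, aac/c meet in 0 with "c" left. Open state 1: 0a->1.
b: 0b undefined. 0b->0: ok.
c: 0c undefined. 0c->0: ok.
aa: 1a undefined. 1a->0: no, aac/bccc meet in 0. 1a->1: ok.
ac: 1c undefined. 1c->0: no, aac/bccc meet in 0. 1c->1: ok.
acb: 1b undefined. 1b->0: ok.
All examples now run through 2 states with every (state, symbol) defined. Accept strings end in {1}, Reject strings end in {0}; accept={1}.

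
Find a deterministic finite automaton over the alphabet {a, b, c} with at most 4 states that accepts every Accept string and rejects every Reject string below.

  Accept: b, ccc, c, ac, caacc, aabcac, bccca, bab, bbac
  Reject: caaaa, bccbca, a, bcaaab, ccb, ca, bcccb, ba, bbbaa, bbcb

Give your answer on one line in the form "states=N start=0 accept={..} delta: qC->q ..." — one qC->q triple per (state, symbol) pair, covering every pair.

Fold the examples into a partial DFA from state 0: repeatedly fix the first undefined (state, symbol) met by the shortest-then-alphabetical prefix, trying targets in increasing order and rejecting any under which an Accept and a Reject string meet in one state with the same remainder; add a state when all current targets are rejected. Accepting states are where Accept strings end.
a: 0a undefined. 0a->0: ok.
b: 0b undefined. 0b->0: no, b/a meet in 0. Open state 1: 0b->1.
c: 0c undefined. 0c->0: no, b/ccb meet in 1. 0c->1: ok.
ba: 1a undefined. 1a->0: ok.
bb: 1b undefined. 1b->0: ok.
bc: 1c undefined. 1c->0: no, b/bcaaab meet in 1. 1c->1: no, b/bcaaab meet in 1. Open state 2: 1c->2.
bca: 2a undefined. 2a->0: no, b/bcaaab meet in 1. 2a->1: no, b/bcaaab meet in 1. 2a->2: ok.
bcc: 2c undefined. 2c->0: no, ccc/caaaa meet in 0. 2c->1: ok.
ccb: 2b undefined. 2b->0: ok.
All examples now run through 3 states with every (state, symbol) defined. Accept strings end in {1,2}, Reject strings end in {0}; accept={1,2}.

states=3 start=0 accept={1,2} delta: 0a->0 0b->1 0c->1 1a->0 1b->0 1c->2 2a->2 2b->0 2c->1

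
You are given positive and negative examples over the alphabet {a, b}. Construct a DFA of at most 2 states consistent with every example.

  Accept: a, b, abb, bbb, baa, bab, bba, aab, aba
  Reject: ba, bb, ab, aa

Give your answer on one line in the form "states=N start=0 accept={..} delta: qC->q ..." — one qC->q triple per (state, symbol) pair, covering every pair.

states=2 start=0 accept={1} delta: 0a->1 0b->1 1a->0 1b->0

Grow the machine one transition at a time. Run the examples from 0; the earliest place one falls off (shortest prefix, ties alphabetical) gets sent to the lowest-numbered state that keeps every Accept/Reject pair distinguishable — a pair clashes when both reach the same state with identical unread suffix — and to a fresh state only if none does.
a: 0a undefined. 0a->0: no, a/aa meet in 0. Open state 1: 0a->1.
b: 0b undefined. 0b->0: no, a/ba meet in 1. 0b->1: ok.
aa: 1a undefined. 1a->0: ok.
ab: 1b undefined. 1b->0: ok.
All examples now run through 2 states with every (state, symbol) defined. Accept strings end in {1}, Reject strings end in {0}; accept={1}.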